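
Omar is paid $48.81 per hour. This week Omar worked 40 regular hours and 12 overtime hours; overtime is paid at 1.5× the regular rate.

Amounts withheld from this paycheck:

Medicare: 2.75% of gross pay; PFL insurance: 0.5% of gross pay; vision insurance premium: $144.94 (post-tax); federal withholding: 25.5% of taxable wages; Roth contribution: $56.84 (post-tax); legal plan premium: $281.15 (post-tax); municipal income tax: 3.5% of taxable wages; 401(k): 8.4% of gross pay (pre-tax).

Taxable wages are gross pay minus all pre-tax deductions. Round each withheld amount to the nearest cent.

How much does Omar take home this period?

$1,266.23

Regular pay: 40 × $48.81 = $1,952.40
Overtime pay: 12 × $48.81 × 1.5 = $878.58
Gross pay = $1,952.40 + $878.58 = $2,830.98
401(k): $2,830.98 × 0.084 = $237.80
Taxable wages = $2,830.98 − $237.80 = $2,593.18
Federal withholding: $2,593.18 × 0.255 = $661.26
Municipal income tax: $2,593.18 × 0.035 = $90.76
Medicare: $2,830.98 × 0.0275 = $77.85
PFL insurance: $2,830.98 × 0.005 = $14.15
Vision insurance premium: $144.94
Roth contribution: $56.84
Legal plan premium: $281.15
Total deductions = $237.80 + $661.26 + $90.76 + $77.85 + $14.15 + $144.94 + $56.84 + $281.15 = $1,564.75
Net pay = $2,830.98 − $1,564.75 = $1,266.23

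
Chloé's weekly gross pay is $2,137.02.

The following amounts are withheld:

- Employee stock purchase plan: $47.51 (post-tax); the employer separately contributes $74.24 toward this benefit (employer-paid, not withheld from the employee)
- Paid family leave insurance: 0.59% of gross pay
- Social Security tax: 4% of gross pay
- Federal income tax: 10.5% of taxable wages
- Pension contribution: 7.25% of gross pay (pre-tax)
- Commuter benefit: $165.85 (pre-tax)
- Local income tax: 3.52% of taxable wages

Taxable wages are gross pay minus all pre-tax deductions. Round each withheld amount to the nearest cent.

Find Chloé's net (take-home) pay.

Commuter benefit: $165.85
Pension contribution: $2,137.02 × 0.0725 = $154.93
Pre-tax total = $165.85 + $154.93 = $320.78
Taxable wages = $2,137.02 − $320.78 = $1,816.24
Local income tax: $1,816.24 × 0.0352 = $63.93
Federal income tax: $1,816.24 × 0.105 = $190.71
Paid family leave insurance: $2,137.02 × 0.0059 = $12.61
Social Security tax: $2,137.02 × 0.04 = $85.48
Employee stock purchase plan: $47.51
(Employer's $74.24 toward employee stock purchase plan is not withheld from the employee.)
Total deductions = $165.85 + $154.93 + $63.93 + $190.71 + $12.61 + $85.48 + $47.51 = $721.02
Net pay = $2,137.02 − $721.02 = $1,416.00

$1,416.00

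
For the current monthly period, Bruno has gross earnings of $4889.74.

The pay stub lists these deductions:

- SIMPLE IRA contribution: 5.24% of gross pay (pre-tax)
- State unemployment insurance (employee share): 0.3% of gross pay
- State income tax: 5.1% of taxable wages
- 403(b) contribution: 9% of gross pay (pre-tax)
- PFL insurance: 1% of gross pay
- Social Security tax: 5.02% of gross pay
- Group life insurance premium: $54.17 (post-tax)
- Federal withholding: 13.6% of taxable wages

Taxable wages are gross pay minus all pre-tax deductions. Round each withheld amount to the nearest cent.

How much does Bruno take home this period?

$3046.06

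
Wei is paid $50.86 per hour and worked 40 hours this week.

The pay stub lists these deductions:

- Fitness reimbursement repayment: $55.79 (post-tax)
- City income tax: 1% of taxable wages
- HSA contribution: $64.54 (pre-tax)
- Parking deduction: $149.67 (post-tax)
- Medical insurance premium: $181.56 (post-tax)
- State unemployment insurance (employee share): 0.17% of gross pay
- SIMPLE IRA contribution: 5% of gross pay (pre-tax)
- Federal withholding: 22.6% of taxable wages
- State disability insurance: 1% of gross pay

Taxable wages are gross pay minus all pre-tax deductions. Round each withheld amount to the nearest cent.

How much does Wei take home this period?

$1,016.44

Gross pay: 40 × $50.86 = $2,034.40
HSA contribution: $64.54
SIMPLE IRA contribution: $2,034.40 × 0.05 = $101.72
Pre-tax total = $64.54 + $101.72 = $166.26
Taxable wages = $2,034.40 − $166.26 = $1,868.14
City income tax: $1,868.14 × 0.01 = $18.68
Federal withholding: $1,868.14 × 0.226 = $422.20
State disability insurance: $2,034.40 × 0.01 = $20.34
State unemployment insurance (employee share): $2,034.40 × 0.0017 = $3.46
Medical insurance premium: $181.56
Parking deduction: $149.67
Fitness reimbursement repayment: $55.79
Total deductions = $64.54 + $101.72 + $18.68 + $422.20 + $20.34 + $3.46 + $181.56 + $149.67 + $55.79 = $1,017.96
Net pay = $2,034.40 − $1,017.96 = $1,016.44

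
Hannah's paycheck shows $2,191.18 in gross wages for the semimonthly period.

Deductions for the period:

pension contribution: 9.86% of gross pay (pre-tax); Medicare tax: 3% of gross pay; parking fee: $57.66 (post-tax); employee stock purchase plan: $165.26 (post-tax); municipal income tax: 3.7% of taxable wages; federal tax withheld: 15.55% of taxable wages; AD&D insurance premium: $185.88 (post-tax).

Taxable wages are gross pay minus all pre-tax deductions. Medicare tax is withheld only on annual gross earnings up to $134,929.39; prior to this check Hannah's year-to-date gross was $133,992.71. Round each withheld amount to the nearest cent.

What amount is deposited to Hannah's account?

$1,158.02

Pension contribution: $2,191.18 × 0.0986 = $216.05
Taxable wages = $2,191.18 − $216.05 = $1,975.13
Federal tax withheld: $1,975.13 × 0.1555 = $307.13
Municipal income tax: $1,975.13 × 0.037 = $73.08
Medicare tax: only $134,929.39 − $133,992.71 = $936.68 of this check is subject → $936.68 × 0.03 = $28.10
AD&D insurance premium: $185.88
Employee stock purchase plan: $165.26
Parking fee: $57.66
Total deductions = $216.05 + $307.13 + $73.08 + $28.10 + $185.88 + $165.26 + $57.66 = $1,033.16
Net pay = $2,191.18 − $1,033.16 = $1,158.02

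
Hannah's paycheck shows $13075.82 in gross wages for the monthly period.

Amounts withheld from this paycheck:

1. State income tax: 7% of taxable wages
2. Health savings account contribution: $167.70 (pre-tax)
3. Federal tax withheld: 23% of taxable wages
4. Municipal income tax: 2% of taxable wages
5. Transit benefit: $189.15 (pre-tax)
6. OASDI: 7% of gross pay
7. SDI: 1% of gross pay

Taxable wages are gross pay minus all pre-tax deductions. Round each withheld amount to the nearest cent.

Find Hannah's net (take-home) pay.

Transit benefit: $189.15
Health savings account contribution: $167.70
Pre-tax total = $189.15 + $167.70 = $356.85
Taxable wages = $13075.82 − $356.85 = $12718.97
Municipal income tax: $12718.97 × 0.02 = $254.38
State income tax: $12718.97 × 0.07 = $890.33
Federal tax withheld: $12718.97 × 0.23 = $2925.36
SDI: $13075.82 × 0.01 = $130.76
OASDI: $13075.82 × 0.07 = $915.31
Total deductions = $189.15 + $167.70 + $254.38 + $890.33 + $2925.36 + $130.76 + $915.31 = $5472.99
Net pay = $13075.82 − $5472.99 = $7602.83

$7602.83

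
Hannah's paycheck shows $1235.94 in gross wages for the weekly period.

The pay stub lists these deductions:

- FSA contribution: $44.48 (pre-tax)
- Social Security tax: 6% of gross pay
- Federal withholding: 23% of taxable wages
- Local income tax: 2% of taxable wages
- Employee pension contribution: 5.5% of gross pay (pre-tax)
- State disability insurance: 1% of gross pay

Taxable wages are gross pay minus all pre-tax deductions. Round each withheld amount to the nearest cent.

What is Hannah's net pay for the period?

$756.09

Employee pension contribution: $1235.94 × 0.055 = $67.98
FSA contribution: $44.48
Pre-tax total = $67.98 + $44.48 = $112.46
Taxable wages = $1235.94 − $112.46 = $1123.48
Local income tax: $1123.48 × 0.02 = $22.47
Federal withholding: $1123.48 × 0.23 = $258.40
State disability insurance: $1235.94 × 0.01 = $12.36
Social Security tax: $1235.94 × 0.06 = $74.16
Total deductions = $67.98 + $44.48 + $22.47 + $258.40 + $12.36 + $74.16 = $479.85
Net pay = $1235.94 − $479.85 = $756.09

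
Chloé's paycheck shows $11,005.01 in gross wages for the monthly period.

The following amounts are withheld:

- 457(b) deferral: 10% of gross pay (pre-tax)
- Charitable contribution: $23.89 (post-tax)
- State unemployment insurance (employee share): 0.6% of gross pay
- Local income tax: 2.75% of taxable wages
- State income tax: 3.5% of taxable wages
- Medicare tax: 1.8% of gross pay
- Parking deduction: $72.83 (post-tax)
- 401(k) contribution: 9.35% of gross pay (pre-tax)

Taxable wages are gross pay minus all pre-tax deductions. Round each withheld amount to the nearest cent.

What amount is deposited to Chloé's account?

401(k) contribution: $11,005.01 × 0.0935 = $1,028.97
457(b) deferral: $11,005.01 × 0.1 = $1,100.50
Pre-tax total = $1,028.97 + $1,100.50 = $2,129.47
Taxable wages = $11,005.01 − $2,129.47 = $8,875.54
Local income tax: $8,875.54 × 0.0275 = $244.08
State income tax: $8,875.54 × 0.035 = $310.64
State unemployment insurance (employee share): $11,005.01 × 0.006 = $66.03
Medicare tax: $11,005.01 × 0.018 = $198.09
Parking deduction: $72.83
Charitable contribution: $23.89
Total deductions = $1,028.97 + $1,100.50 + $244.08 + $310.64 + $66.03 + $198.09 + $72.83 + $23.89 = $3,045.03
Net pay = $11,005.01 − $3,045.03 = $7,959.98

$7,959.98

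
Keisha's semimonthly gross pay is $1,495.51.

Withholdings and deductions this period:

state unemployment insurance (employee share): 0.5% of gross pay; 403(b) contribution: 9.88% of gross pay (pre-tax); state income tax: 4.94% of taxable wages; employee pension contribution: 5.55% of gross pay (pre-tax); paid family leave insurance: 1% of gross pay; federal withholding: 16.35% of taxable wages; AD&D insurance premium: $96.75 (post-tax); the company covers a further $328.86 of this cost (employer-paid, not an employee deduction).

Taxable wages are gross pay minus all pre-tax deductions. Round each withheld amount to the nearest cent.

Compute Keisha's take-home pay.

$876.29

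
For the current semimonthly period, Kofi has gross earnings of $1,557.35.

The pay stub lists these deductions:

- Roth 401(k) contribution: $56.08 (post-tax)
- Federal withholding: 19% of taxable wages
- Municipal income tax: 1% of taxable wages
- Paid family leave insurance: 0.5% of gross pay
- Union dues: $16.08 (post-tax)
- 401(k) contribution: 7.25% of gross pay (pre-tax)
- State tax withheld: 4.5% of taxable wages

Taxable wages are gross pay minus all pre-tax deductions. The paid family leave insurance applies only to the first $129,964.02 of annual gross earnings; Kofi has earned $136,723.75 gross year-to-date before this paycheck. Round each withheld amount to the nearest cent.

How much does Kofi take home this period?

401(k) contribution: $1,557.35 × 0.0725 = $112.91
Taxable wages = $1,557.35 − $112.91 = $1,444.44
State tax withheld: $1,444.44 × 0.045 = $65.00
Federal withholding: $1,444.44 × 0.19 = $274.44
Municipal income tax: $1,444.44 × 0.01 = $14.44
Paid family leave insurance: annual cap $129,964.02 already reached (YTD $136,723.75), so $0.00
Union dues: $16.08
Roth 401(k) contribution: $56.08
Total deductions = $112.91 + $65.00 + $274.44 + $14.44 + $0.00 + $16.08 + $56.08 = $538.95
Net pay = $1,557.35 − $538.95 = $1,018.40

$1,018.40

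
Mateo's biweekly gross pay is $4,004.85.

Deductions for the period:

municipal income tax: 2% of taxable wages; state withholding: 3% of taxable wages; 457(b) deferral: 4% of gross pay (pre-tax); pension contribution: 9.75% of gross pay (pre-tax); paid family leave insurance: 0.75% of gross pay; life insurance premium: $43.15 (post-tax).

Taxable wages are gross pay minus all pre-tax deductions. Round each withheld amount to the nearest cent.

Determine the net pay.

$3,208.29

457(b) deferral: $4,004.85 × 0.04 = $160.19
Pension contribution: $4,004.85 × 0.0975 = $390.47
Pre-tax total = $160.19 + $390.47 = $550.66
Taxable wages = $4,004.85 − $550.66 = $3,454.19
State withholding: $3,454.19 × 0.03 = $103.63
Municipal income tax: $3,454.19 × 0.02 = $69.08
Paid family leave insurance: $4,004.85 × 0.0075 = $30.04
Life insurance premium: $43.15
Total deductions = $160.19 + $390.47 + $103.63 + $69.08 + $30.04 + $43.15 = $796.56
Net pay = $4,004.85 − $796.56 = $3,208.29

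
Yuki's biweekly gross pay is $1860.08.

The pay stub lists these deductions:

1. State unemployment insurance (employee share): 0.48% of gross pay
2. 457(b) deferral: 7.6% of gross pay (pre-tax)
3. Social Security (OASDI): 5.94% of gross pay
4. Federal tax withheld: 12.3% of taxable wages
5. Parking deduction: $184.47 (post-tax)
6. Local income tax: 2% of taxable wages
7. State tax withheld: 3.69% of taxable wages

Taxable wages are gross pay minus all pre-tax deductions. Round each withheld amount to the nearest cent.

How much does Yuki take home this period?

457(b) deferral: $1860.08 × 0.076 = $141.37
Taxable wages = $1860.08 − $141.37 = $1718.71
State tax withheld: $1718.71 × 0.0369 = $63.42
Federal tax withheld: $1718.71 × 0.123 = $211.40
Local income tax: $1718.71 × 0.02 = $34.37
State unemployment insurance (employee share): $1860.08 × 0.0048 = $8.93
Social Security (OASDI): $1860.08 × 0.0594 = $110.49
Parking deduction: $184.47
Total deductions = $141.37 + $63.42 + $211.40 + $34.37 + $8.93 + $110.49 + $184.47 = $754.45
Net pay = $1860.08 − $754.45 = $1105.63

$1105.63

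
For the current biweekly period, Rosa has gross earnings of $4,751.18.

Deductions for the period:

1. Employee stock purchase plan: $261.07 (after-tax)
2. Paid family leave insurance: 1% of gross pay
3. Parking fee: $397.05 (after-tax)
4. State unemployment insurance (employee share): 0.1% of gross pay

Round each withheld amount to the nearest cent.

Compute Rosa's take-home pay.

State unemployment insurance (employee share): $4,751.18 × 0.001 = $4.75
Paid family leave insurance: $4,751.18 × 0.01 = $47.51
Parking fee: $397.05
Employee stock purchase plan: $261.07
Total deductions = $4.75 + $47.51 + $397.05 + $261.07 = $710.38
Net pay = $4,751.18 − $710.38 = $4,040.80

$4,040.80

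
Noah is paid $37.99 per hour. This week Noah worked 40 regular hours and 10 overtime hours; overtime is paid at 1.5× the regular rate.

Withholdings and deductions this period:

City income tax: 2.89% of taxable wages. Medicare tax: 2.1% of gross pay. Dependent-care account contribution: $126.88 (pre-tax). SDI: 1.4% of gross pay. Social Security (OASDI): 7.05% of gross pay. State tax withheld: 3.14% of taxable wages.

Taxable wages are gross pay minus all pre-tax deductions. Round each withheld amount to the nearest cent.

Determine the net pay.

$1,623.79

Regular pay: 40 × $37.99 = $1,519.60
Overtime pay: 10 × $37.99 × 1.5 = $569.85
Gross pay = $1,519.60 + $569.85 = $2,089.45
Dependent-care account contribution: $126.88
Taxable wages = $2,089.45 − $126.88 = $1,962.57
City income tax: $1,962.57 × 0.0289 = $56.72
State tax withheld: $1,962.57 × 0.0314 = $61.62
Social Security (OASDI): $2,089.45 × 0.0705 = $147.31
Medicare tax: $2,089.45 × 0.021 = $43.88
SDI: $2,089.45 × 0.014 = $29.25
Total deductions = $126.88 + $56.72 + $61.62 + $147.31 + $43.88 + $29.25 = $465.66
Net pay = $2,089.45 − $465.66 = $1,623.79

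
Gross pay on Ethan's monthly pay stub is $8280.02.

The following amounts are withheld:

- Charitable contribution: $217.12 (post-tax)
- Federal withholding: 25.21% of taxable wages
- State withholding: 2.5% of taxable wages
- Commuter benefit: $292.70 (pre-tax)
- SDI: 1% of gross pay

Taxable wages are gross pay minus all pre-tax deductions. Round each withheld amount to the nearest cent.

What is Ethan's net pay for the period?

$5474.12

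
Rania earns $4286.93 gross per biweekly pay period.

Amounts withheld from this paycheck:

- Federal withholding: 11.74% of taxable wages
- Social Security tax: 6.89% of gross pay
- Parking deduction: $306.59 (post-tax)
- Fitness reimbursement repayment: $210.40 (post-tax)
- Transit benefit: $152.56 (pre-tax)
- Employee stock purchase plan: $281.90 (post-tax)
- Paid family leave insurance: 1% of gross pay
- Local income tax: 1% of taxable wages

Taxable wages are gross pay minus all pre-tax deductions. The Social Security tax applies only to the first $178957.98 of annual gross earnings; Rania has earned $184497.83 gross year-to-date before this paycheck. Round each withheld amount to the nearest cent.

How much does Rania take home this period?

$2765.89

Transit benefit: $152.56
Taxable wages = $4286.93 − $152.56 = $4134.37
Local income tax: $4134.37 × 0.01 = $41.34
Federal withholding: $4134.37 × 0.1174 = $485.38
Social Security tax: annual cap $178957.98 already reached (YTD $184497.83), so $0.00
Paid family leave insurance: $4286.93 × 0.01 = $42.87
Fitness reimbursement repayment: $210.40
Parking deduction: $306.59
Employee stock purchase plan: $281.90
Total deductions = $152.56 + $41.34 + $485.38 + $0.00 + $42.87 + $210.40 + $306.59 + $281.90 = $1521.04
Net pay = $4286.93 − $1521.04 = $2765.89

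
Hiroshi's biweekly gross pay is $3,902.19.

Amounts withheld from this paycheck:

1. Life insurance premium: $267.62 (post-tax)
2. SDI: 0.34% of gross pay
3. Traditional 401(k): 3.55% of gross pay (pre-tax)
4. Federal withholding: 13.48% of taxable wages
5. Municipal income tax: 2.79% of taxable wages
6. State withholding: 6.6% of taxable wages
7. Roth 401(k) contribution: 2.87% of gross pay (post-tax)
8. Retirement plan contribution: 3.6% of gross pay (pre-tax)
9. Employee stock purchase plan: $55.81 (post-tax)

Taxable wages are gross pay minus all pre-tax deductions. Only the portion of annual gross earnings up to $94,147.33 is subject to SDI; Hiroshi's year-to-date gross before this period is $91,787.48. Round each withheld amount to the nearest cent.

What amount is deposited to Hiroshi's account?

Traditional 401(k): $3,902.19 × 0.0355 = $138.53
Retirement plan contribution: $3,902.19 × 0.036 = $140.48
Pre-tax total = $138.53 + $140.48 = $279.01
Taxable wages = $3,902.19 − $279.01 = $3,623.18
Municipal income tax: $3,623.18 × 0.0279 = $101.09
State withholding: $3,623.18 × 0.066 = $239.13
Federal withholding: $3,623.18 × 0.1348 = $488.40
SDI: only $94,147.33 − $91,787.48 = $2,359.85 of this check is subject → $2,359.85 × 0.0034 = $8.02
Life insurance premium: $267.62
Roth 401(k) contribution: $3,902.19 × 0.0287 = $111.99
Employee stock purchase plan: $55.81
Total deductions = $138.53 + $140.48 + $101.09 + $239.13 + $488.40 + $8.02 + $267.62 + $111.99 + $55.81 = $1,551.07
Net pay = $3,902.19 − $1,551.07 = $2,351.12

$2,351.12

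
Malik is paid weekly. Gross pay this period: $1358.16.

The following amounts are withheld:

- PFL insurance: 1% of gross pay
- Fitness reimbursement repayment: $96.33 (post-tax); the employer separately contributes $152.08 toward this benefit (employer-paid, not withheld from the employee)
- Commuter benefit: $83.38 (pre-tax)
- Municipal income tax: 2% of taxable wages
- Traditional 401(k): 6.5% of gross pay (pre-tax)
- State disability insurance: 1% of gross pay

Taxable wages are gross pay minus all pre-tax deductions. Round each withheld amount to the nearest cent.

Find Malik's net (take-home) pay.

$1039.28

Commuter benefit: $83.38
Traditional 401(k): $1358.16 × 0.065 = $88.28
Pre-tax total = $83.38 + $88.28 = $171.66
Taxable wages = $1358.16 − $171.66 = $1186.50
Municipal income tax: $1186.50 × 0.02 = $23.73
State disability insurance: $1358.16 × 0.01 = $13.58
PFL insurance: $1358.16 × 0.01 = $13.58
Fitness reimbursement repayment: $96.33
(Employer's $152.08 toward fitness reimbursement repayment is not withheld from the employee.)
Total deductions = $83.38 + $88.28 + $23.73 + $13.58 + $13.58 + $96.33 = $318.88
Net pay = $1358.16 − $318.88 = $1039.28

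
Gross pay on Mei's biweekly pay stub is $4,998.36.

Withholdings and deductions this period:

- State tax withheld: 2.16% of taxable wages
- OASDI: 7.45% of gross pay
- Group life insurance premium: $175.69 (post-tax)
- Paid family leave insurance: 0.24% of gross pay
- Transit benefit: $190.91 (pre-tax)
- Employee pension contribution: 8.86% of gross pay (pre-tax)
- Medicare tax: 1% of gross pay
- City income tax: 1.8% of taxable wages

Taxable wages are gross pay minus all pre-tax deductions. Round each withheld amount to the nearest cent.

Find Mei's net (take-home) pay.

Transit benefit: $190.91
Employee pension contribution: $4,998.36 × 0.0886 = $442.85
Pre-tax total = $190.91 + $442.85 = $633.76
Taxable wages = $4,998.36 − $633.76 = $4,364.60
City income tax: $4,364.60 × 0.018 = $78.56
State tax withheld: $4,364.60 × 0.0216 = $94.28
OASDI: $4,998.36 × 0.0745 = $372.38
Paid family leave insurance: $4,998.36 × 0.0024 = $12.00
Medicare tax: $4,998.36 × 0.01 = $49.98
Group life insurance premium: $175.69
Total deductions = $190.91 + $442.85 + $78.56 + $94.28 + $372.38 + $12.00 + $49.98 + $175.69 = $1,416.65
Net pay = $4,998.36 − $1,416.65 = $3,581.71

$3,581.71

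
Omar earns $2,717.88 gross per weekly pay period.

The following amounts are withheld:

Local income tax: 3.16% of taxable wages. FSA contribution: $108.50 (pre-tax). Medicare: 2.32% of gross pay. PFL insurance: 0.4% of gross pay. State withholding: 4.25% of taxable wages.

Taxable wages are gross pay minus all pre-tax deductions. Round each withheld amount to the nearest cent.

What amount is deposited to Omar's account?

FSA contribution: $108.50
Taxable wages = $2,717.88 − $108.50 = $2,609.38
State withholding: $2,609.38 × 0.0425 = $110.90
Local income tax: $2,609.38 × 0.0316 = $82.46
PFL insurance: $2,717.88 × 0.004 = $10.87
Medicare: $2,717.88 × 0.0232 = $63.05
Total deductions = $108.50 + $110.90 + $82.46 + $10.87 + $63.05 = $375.78
Net pay = $2,717.88 − $375.78 = $2,342.10

$2,342.10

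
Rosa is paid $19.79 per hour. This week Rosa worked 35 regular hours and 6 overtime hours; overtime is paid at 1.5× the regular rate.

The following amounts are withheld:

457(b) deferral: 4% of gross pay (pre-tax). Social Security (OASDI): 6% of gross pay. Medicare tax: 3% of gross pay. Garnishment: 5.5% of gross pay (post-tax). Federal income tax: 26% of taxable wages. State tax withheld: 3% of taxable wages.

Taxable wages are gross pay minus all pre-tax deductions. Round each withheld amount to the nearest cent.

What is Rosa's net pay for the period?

Regular pay: 35 × $19.79 = $692.65
Overtime pay: 6 × $19.79 × 1.5 = $178.11
Gross pay = $692.65 + $178.11 = $870.76
457(b) deferral: $870.76 × 0.04 = $34.83
Taxable wages = $870.76 − $34.83 = $835.93
Federal income tax: $835.93 × 0.26 = $217.34
State tax withheld: $835.93 × 0.03 = $25.08
Medicare tax: $870.76 × 0.03 = $26.12
Social Security (OASDI): $870.76 × 0.06 = $52.25
Garnishment: $870.76 × 0.055 = $47.89
Total deductions = $34.83 + $217.34 + $25.08 + $26.12 + $52.25 + $47.89 = $403.51
Net pay = $870.76 − $403.51 = $467.25

$467.25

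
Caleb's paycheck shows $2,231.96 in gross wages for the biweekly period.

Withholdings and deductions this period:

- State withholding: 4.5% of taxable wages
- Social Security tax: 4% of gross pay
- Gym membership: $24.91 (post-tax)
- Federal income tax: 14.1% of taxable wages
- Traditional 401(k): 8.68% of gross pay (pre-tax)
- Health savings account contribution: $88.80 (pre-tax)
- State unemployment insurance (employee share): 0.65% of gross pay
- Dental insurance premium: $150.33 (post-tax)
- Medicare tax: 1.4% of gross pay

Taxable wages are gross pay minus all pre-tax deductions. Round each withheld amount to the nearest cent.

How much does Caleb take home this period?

$1,276.56

Health savings account contribution: $88.80
Traditional 401(k): $2,231.96 × 0.0868 = $193.73
Pre-tax total = $88.80 + $193.73 = $282.53
Taxable wages = $2,231.96 − $282.53 = $1,949.43
State withholding: $1,949.43 × 0.045 = $87.72
Federal income tax: $1,949.43 × 0.141 = $274.87
Social Security tax: $2,231.96 × 0.04 = $89.28
State unemployment insurance (employee share): $2,231.96 × 0.0065 = $14.51
Medicare tax: $2,231.96 × 0.014 = $31.25
Dental insurance premium: $150.33
Gym membership: $24.91
Total deductions = $88.80 + $193.73 + $87.72 + $274.87 + $89.28 + $14.51 + $31.25 + $150.33 + $24.91 = $955.40
Net pay = $2,231.96 − $955.40 = $1,276.56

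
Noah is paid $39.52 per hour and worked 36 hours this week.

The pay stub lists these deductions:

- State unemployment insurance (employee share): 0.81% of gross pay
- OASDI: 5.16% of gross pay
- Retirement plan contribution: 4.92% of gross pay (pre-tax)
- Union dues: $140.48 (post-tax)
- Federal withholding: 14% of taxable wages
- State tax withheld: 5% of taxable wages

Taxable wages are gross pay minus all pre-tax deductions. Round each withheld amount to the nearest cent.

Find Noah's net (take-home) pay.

Gross pay: 36 × $39.52 = $1,422.72
Retirement plan contribution: $1,422.72 × 0.0492 = $70.00
Taxable wages = $1,422.72 − $70.00 = $1,352.72
State tax withheld: $1,352.72 × 0.05 = $67.64
Federal withholding: $1,352.72 × 0.14 = $189.38
State unemployment insurance (employee share): $1,422.72 × 0.0081 = $11.52
OASDI: $1,422.72 × 0.0516 = $73.41
Union dues: $140.48
Total deductions = $70.00 + $67.64 + $189.38 + $11.52 + $73.41 + $140.48 = $552.43
Net pay = $1,422.72 − $552.43 = $870.29

$870.29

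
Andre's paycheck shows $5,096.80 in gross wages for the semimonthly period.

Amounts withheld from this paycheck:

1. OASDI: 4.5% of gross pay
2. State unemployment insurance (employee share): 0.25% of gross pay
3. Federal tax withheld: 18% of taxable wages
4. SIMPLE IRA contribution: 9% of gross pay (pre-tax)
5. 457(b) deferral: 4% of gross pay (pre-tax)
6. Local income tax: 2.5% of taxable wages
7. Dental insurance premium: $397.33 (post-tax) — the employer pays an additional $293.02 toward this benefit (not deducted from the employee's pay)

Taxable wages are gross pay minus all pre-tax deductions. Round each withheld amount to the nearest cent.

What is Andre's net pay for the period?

$2,885.77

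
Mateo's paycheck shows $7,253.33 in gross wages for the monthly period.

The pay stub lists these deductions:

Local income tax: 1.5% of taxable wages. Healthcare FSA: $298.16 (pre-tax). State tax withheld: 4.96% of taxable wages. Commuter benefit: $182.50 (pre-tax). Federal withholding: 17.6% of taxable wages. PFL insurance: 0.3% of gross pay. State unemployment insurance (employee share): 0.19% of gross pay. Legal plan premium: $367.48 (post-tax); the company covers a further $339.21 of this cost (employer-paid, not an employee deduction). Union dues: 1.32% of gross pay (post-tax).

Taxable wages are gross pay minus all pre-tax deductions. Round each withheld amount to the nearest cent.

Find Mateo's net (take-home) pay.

$4,644.41

Healthcare FSA: $298.16
Commuter benefit: $182.50
Pre-tax total = $298.16 + $182.50 = $480.66
Taxable wages = $7,253.33 − $480.66 = $6,772.67
State tax withheld: $6,772.67 × 0.0496 = $335.92
Federal withholding: $6,772.67 × 0.176 = $1,191.99
Local income tax: $6,772.67 × 0.015 = $101.59
PFL insurance: $7,253.33 × 0.003 = $21.76
State unemployment insurance (employee share): $7,253.33 × 0.0019 = $13.78
Union dues: $7,253.33 × 0.0132 = $95.74
Legal plan premium: $367.48
(Employer's $339.21 toward legal plan premium is not withheld from the employee.)
Total deductions = $298.16 + $182.50 + $335.92 + $1,191.99 + $101.59 + $21.76 + $13.78 + $95.74 + $367.48 = $2,608.92
Net pay = $7,253.33 − $2,608.92 = $4,644.41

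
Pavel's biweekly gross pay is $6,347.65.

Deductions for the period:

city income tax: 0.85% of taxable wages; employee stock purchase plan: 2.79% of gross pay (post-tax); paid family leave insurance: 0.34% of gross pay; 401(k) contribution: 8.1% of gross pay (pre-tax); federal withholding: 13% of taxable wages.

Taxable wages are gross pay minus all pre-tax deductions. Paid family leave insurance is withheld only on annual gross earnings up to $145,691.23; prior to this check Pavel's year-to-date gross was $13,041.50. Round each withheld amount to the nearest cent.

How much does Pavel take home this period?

$4,826.88

401(k) contribution: $6,347.65 × 0.081 = $514.16
Taxable wages = $6,347.65 − $514.16 = $5,833.49
City income tax: $5,833.49 × 0.0085 = $49.58
Federal withholding: $5,833.49 × 0.13 = $758.35
Paid family leave insurance: cap not yet reached, full $6,347.65 is subject → $6,347.65 × 0.0034 = $21.58
Employee stock purchase plan: $6,347.65 × 0.0279 = $177.10
Total deductions = $514.16 + $49.58 + $758.35 + $21.58 + $177.10 = $1,520.77
Net pay = $6,347.65 − $1,520.77 = $4,826.88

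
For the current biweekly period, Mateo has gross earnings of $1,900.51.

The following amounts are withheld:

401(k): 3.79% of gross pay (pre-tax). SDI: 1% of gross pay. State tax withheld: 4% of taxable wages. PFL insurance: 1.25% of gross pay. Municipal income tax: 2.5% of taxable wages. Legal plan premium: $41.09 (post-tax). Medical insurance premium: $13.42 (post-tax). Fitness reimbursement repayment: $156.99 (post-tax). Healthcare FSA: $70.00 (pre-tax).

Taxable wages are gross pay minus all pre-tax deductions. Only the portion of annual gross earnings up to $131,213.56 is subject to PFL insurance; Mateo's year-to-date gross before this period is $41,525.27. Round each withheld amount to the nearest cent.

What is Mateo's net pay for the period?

Healthcare FSA: $70.00
401(k): $1,900.51 × 0.0379 = $72.03
Pre-tax total = $70.00 + $72.03 = $142.03
Taxable wages = $1,900.51 − $142.03 = $1,758.48
State tax withheld: $1,758.48 × 0.04 = $70.34
Municipal income tax: $1,758.48 × 0.025 = $43.96
SDI: $1,900.51 × 0.01 = $19.01
PFL insurance: cap not yet reached, full $1,900.51 is subject → $1,900.51 × 0.0125 = $23.76
Legal plan premium: $41.09
Fitness reimbursement repayment: $156.99
Medical insurance premium: $13.42
Total deductions = $70.00 + $72.03 + $70.34 + $43.96 + $19.01 + $23.76 + $41.09 + $156.99 + $13.42 = $510.60
Net pay = $1,900.51 − $510.60 = $1,389.91

$1,389.91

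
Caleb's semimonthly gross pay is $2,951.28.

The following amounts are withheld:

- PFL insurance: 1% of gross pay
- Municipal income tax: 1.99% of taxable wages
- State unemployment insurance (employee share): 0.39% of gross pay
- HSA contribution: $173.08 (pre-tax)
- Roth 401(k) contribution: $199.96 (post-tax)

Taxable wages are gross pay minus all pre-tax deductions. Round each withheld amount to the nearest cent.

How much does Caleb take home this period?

HSA contribution: $173.08
Taxable wages = $2,951.28 − $173.08 = $2,778.20
Municipal income tax: $2,778.20 × 0.0199 = $55.29
PFL insurance: $2,951.28 × 0.01 = $29.51
State unemployment insurance (employee share): $2,951.28 × 0.0039 = $11.51
Roth 401(k) contribution: $199.96
Total deductions = $173.08 + $55.29 + $29.51 + $11.51 + $199.96 = $469.35
Net pay = $2,951.28 − $469.35 = $2,481.93

$2,481.93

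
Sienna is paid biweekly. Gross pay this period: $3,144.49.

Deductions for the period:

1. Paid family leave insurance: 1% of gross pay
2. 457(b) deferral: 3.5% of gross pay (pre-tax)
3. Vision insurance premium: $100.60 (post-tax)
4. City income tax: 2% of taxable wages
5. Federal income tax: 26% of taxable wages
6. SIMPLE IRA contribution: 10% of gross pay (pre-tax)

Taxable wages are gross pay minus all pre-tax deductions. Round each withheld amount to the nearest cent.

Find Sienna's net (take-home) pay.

$1,826.35

457(b) deferral: $3,144.49 × 0.035 = $110.06
SIMPLE IRA contribution: $3,144.49 × 0.1 = $314.45
Pre-tax total = $110.06 + $314.45 = $424.51
Taxable wages = $3,144.49 − $424.51 = $2,719.98
Federal income tax: $2,719.98 × 0.26 = $707.19
City income tax: $2,719.98 × 0.02 = $54.40
Paid family leave insurance: $3,144.49 × 0.01 = $31.44
Vision insurance premium: $100.60
Total deductions = $110.06 + $314.45 + $707.19 + $54.40 + $31.44 + $100.60 = $1,318.14
Net pay = $3,144.49 − $1,318.14 = $1,826.35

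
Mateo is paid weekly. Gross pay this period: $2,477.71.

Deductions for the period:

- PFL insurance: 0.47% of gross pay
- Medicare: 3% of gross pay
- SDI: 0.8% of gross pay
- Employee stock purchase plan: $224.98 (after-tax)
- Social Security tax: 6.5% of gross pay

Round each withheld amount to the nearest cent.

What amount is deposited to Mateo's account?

$1,985.88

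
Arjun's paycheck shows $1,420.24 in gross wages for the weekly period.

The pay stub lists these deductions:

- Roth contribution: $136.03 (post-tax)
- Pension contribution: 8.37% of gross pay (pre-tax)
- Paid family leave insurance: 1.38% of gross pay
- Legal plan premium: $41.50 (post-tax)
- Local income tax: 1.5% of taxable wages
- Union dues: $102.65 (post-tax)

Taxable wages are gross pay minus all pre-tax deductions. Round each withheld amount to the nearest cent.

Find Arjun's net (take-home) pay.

$982.07

Pension contribution: $1,420.24 × 0.0837 = $118.87
Taxable wages = $1,420.24 − $118.87 = $1,301.37
Local income tax: $1,301.37 × 0.015 = $19.52
Paid family leave insurance: $1,420.24 × 0.0138 = $19.60
Legal plan premium: $41.50
Roth contribution: $136.03
Union dues: $102.65
Total deductions = $118.87 + $19.52 + $19.60 + $41.50 + $136.03 + $102.65 = $438.17
Net pay = $1,420.24 − $438.17 = $982.07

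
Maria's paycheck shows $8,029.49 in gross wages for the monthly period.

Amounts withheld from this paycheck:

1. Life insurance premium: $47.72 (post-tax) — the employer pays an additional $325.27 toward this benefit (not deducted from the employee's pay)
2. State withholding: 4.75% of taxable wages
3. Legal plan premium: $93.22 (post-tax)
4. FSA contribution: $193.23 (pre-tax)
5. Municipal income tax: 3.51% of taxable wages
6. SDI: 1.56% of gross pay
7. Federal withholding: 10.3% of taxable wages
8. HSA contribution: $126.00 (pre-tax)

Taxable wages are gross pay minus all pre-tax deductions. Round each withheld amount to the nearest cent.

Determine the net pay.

HSA contribution: $126.00
FSA contribution: $193.23
Pre-tax total = $126.00 + $193.23 = $319.23
Taxable wages = $8,029.49 − $319.23 = $7,710.26
Federal withholding: $7,710.26 × 0.103 = $794.16
State withholding: $7,710.26 × 0.0475 = $366.24
Municipal income tax: $7,710.26 × 0.0351 = $270.63
SDI: $8,029.49 × 0.0156 = $125.26
Life insurance premium: $47.72
Legal plan premium: $93.22
(Employer's $325.27 toward life insurance premium is not withheld from the employee.)
Total deductions = $126.00 + $193.23 + $794.16 + $366.24 + $270.63 + $125.26 + $47.72 + $93.22 = $2,016.46
Net pay = $8,029.49 − $2,016.46 = $6,013.03

$6,013.03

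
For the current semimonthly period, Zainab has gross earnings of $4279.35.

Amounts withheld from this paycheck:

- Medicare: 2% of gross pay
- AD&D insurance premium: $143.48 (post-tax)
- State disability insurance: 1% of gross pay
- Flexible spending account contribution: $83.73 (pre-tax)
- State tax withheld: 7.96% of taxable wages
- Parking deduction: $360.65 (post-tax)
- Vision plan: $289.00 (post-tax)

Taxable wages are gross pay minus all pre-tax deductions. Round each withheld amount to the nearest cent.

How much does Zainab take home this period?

Flexible spending account contribution: $83.73
Taxable wages = $4279.35 − $83.73 = $4195.62
State tax withheld: $4195.62 × 0.0796 = $333.97
State disability insurance: $4279.35 × 0.01 = $42.79
Medicare: $4279.35 × 0.02 = $85.59
Parking deduction: $360.65
AD&D insurance premium: $143.48
Vision plan: $289.00
Total deductions = $83.73 + $333.97 + $42.79 + $85.59 + $360.65 + $143.48 + $289.00 = $1339.21
Net pay = $4279.35 − $1339.21 = $2940.14

$2940.14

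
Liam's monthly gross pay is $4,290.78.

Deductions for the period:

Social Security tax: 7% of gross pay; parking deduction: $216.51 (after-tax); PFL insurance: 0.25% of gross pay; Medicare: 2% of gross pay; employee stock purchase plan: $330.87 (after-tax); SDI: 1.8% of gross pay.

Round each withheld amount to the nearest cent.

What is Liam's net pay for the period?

$3,269.27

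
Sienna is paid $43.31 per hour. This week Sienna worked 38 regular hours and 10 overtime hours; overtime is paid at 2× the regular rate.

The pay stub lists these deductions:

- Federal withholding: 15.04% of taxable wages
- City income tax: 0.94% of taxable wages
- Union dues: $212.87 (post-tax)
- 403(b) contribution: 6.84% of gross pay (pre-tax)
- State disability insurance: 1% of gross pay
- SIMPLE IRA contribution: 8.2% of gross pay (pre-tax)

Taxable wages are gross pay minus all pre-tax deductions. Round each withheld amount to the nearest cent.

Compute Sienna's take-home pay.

$1555.15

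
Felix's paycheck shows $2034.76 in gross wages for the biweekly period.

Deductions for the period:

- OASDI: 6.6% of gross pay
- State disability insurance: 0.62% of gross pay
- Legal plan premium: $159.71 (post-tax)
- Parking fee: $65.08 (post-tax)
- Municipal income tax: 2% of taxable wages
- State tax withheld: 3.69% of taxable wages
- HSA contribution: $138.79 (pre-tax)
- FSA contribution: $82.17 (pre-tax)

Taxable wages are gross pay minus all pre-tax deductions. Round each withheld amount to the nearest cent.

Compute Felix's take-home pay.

$1338.89

FSA contribution: $82.17
HSA contribution: $138.79
Pre-tax total = $82.17 + $138.79 = $220.96
Taxable wages = $2034.76 − $220.96 = $1813.80
Municipal income tax: $1813.80 × 0.02 = $36.28
State tax withheld: $1813.80 × 0.0369 = $66.93
OASDI: $2034.76 × 0.066 = $134.29
State disability insurance: $2034.76 × 0.0062 = $12.62
Parking fee: $65.08
Legal plan premium: $159.71
Total deductions = $82.17 + $138.79 + $36.28 + $66.93 + $134.29 + $12.62 + $65.08 + $159.71 = $695.87
Net pay = $2034.76 − $695.87 = $1338.89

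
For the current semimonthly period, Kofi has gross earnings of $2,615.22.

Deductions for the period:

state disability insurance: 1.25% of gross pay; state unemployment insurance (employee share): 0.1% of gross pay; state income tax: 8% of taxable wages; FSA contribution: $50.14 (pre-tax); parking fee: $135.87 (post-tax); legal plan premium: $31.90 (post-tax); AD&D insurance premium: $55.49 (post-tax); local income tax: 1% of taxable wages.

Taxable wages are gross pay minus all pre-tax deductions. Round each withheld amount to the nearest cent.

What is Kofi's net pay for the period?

FSA contribution: $50.14
Taxable wages = $2,615.22 − $50.14 = $2,565.08
Local income tax: $2,565.08 × 0.01 = $25.65
State income tax: $2,565.08 × 0.08 = $205.21
State disability insurance: $2,615.22 × 0.0125 = $32.69
State unemployment insurance (employee share): $2,615.22 × 0.001 = $2.62
Parking fee: $135.87
AD&D insurance premium: $55.49
Legal plan premium: $31.90
Total deductions = $50.14 + $25.65 + $205.21 + $32.69 + $2.62 + $135.87 + $55.49 + $31.90 = $539.57
Net pay = $2,615.22 − $539.57 = $2,075.65

$2,075.65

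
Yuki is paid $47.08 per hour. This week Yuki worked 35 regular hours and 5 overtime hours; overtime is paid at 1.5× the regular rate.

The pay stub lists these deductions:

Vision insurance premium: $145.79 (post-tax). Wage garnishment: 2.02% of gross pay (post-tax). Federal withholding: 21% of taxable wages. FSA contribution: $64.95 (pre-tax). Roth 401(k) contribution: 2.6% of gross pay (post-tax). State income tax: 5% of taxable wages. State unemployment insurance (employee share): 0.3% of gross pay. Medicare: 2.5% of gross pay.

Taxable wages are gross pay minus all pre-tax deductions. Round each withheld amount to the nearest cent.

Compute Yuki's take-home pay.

$1,138.35

Regular pay: 35 × $47.08 = $1,647.80
Overtime pay: 5 × $47.08 × 1.5 = $353.10
Gross pay = $1,647.80 + $353.10 = $2,000.90
FSA contribution: $64.95
Taxable wages = $2,000.90 − $64.95 = $1,935.95
State income tax: $1,935.95 × 0.05 = $96.80
Federal withholding: $1,935.95 × 0.21 = $406.55
Medicare: $2,000.90 × 0.025 = $50.02
State unemployment insurance (employee share): $2,000.90 × 0.003 = $6.00
Vision insurance premium: $145.79
Wage garnishment: $2,000.90 × 0.0202 = $40.42
Roth 401(k) contribution: $2,000.90 × 0.026 = $52.02
Total deductions = $64.95 + $96.80 + $406.55 + $50.02 + $6.00 + $145.79 + $40.42 + $52.02 = $862.55
Net pay = $2,000.90 − $862.55 = $1,138.35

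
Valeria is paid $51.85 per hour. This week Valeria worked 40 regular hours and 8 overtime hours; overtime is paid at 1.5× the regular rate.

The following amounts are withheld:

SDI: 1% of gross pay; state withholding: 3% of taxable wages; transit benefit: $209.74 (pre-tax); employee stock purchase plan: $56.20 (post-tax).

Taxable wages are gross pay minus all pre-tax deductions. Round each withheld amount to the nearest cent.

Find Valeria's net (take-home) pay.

$2328.71

Regular pay: 40 × $51.85 = $2074.00
Overtime pay: 8 × $51.85 × 1.5 = $622.20
Gross pay = $2074.00 + $622.20 = $2696.20
Transit benefit: $209.74
Taxable wages = $2696.20 − $209.74 = $2486.46
State withholding: $2486.46 × 0.03 = $74.59
SDI: $2696.20 × 0.01 = $26.96
Employee stock purchase plan: $56.20
Total deductions = $209.74 + $74.59 + $26.96 + $56.20 = $367.49
Net pay = $2696.20 − $367.49 = $2328.71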